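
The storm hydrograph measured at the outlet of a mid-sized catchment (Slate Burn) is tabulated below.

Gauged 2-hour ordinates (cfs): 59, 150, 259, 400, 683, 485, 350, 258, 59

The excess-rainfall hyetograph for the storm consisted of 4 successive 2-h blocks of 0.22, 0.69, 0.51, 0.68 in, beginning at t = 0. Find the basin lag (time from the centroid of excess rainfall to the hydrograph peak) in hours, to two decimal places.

Centroid of excess rainfall: t_c = Σ P_i·t̄_i / ΣP_i = 4.5714 h (block centres at 1, 3, 5, 7 h).
Hydrograph peak occurs at t = 8 h, so basin lag t_L = 8 − 4.5714 = 3.43 h.

t_L ≈ 3.43 h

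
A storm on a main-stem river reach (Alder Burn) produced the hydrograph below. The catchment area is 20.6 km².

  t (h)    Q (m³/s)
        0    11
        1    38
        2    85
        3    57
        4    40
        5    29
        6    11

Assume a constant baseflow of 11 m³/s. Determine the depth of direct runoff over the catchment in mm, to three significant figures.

d ≈ 33.9 mm

Direct runoff: 0.0, 27.0, 74.0, 46.0, 29.0, 18.0, 0.0 m³/s; ΣQ_DR = 194.0 m³/s.
V = ΣQ_DR · Δt = 194.0 × 3600 s = 6.984 × 10^5 m³.
Over A = 20.6 km², depth = V / A = 33.9 mm.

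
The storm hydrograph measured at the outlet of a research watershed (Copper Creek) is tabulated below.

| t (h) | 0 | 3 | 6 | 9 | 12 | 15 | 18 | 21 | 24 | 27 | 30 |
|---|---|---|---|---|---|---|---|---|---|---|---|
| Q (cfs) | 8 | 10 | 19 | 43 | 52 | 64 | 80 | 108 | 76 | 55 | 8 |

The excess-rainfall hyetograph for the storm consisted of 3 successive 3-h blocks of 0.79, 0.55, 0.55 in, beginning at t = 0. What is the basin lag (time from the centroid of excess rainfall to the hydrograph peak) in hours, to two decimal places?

t_L ≈ 16.88 h

Centroid of excess rainfall: t_c = Σ P_i·t̄_i / ΣP_i = 4.1190 h (block centres at 1.5, 4.5, 7.5 h).
Hydrograph peak occurs at t = 21 h, so basin lag t_L = 21 − 4.1190 = 16.88 h.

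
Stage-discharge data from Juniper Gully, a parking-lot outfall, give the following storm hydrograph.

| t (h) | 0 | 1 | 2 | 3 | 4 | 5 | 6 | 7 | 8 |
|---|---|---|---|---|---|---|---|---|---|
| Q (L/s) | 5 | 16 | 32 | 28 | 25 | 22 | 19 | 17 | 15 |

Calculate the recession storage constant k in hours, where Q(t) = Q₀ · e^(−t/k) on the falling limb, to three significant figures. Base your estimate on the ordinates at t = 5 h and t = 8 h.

On the falling limb, Q drops from 22 to 15 L/s between t = 5 h and t = 8 h (Δt = 3 h).
k = −Δt / ln(Q₂/Q₁) = −3 / ln(15/22) = 7.83 h.

k ≈ 7.83 h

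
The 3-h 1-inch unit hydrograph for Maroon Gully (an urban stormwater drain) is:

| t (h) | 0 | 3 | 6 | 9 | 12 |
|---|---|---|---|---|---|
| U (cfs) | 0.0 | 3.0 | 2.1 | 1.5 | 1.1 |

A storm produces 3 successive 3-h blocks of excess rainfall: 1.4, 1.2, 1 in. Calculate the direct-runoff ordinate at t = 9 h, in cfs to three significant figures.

Q ≈ 7.62 cfs

By discrete convolution, Q_j = Σ (P_i / 1 in) · U_{j−i}.
At t = 9 h (j=3): Q = (1.4/1)·1.5 + (1.2/1)·2.1 + (1/1)·3.0 = 7.62 cfs.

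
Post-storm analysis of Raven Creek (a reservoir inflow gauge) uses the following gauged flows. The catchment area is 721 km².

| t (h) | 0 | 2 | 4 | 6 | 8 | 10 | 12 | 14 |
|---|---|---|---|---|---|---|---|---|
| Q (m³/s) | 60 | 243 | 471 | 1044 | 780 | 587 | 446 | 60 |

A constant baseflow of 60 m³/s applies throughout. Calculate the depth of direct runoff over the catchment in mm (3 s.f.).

Direct runoff: 0.0, 183.0, 411.0, 984.0, 720.0, 527.0, 386.0, 0.0 m³/s; ΣQ_DR = 3211 m³/s.
V = ΣQ_DR · Δt = 3211 × 7200 s = 2.312 × 10^7 m³.
Over A = 721 km², depth = V / A = 32.1 mm.

d ≈ 32.1 mm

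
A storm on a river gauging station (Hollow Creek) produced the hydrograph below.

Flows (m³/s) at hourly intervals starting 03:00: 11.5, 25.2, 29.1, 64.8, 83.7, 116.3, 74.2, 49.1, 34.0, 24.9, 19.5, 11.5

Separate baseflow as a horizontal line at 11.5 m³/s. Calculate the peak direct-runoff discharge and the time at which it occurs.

Subtracting baseflow gives direct-runoff ordinates: 0.0, 13.7, 17.6, 53.3, 72.2, 104.8, 62.7, 37.6, 22.5, 13.4, 8.0, 0.0 m³/s.
The maximum is 104.8 m³/s, occurring at the reading for t = 08:00.

Q_p = 104.8 m³/s at t = 08:00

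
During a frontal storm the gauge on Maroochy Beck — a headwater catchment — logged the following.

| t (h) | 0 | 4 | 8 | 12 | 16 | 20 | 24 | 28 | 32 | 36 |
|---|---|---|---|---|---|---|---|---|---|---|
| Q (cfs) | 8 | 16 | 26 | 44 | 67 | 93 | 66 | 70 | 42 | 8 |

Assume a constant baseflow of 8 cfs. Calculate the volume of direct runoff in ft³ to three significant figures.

V ≈ 5.18 × 10^6 ft³

Direct-runoff ordinates (Q − Q_b): 0.0, 8.0, 18.0, 36.0, 59.0, 85.0, 58.0, 62.0, 34.0, 0.0 cfs.
ΣQ_DR = 360.0 cfs.
With Δt = 4 h = 14400 s, V = ΣQ_DR · Δt = 360.0 × 14400 = 5.18 × 10^6 ft³.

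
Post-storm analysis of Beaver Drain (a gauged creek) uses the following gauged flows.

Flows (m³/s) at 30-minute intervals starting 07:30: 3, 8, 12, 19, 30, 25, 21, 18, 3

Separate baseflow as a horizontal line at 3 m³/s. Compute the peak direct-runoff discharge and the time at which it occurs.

Q_p = 27.0 m³/s at t = 09:30

Subtracting baseflow gives direct-runoff ordinates: 0.0, 5.0, 9.0, 16.0, 27.0, 22.0, 18.0, 15.0, 0.0 m³/s.
The maximum is 27.0 m³/s, occurring at the reading for t = 09:30.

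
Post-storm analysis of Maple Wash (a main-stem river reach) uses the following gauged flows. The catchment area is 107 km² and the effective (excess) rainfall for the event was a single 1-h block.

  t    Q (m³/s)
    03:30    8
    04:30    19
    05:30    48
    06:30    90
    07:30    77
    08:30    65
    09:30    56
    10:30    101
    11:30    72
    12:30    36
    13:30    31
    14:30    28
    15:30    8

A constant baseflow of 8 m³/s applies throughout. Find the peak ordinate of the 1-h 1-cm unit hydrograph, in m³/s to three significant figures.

Direct runoff: 0.0, 11.0, 40.0, 82.0, 69.0, 57.0, 48.0, 93.0, 64.0, 28.0, 23.0, 20.0, 0.0 m³/s; ΣQ_DR = 535.0 m³/s, peak = 93.0 m³/s.
Runoff depth d = ΣQ_DR·Δt / A = 535.0 × 3600 / (107 km²) = 18.00 mm.
The 1-cm UH is the DRH scaled by (10 mm)/d, so U_p = 93.0 × 10/18.00 = 51.7 m³/s.

U_p ≈ 51.7 m³/s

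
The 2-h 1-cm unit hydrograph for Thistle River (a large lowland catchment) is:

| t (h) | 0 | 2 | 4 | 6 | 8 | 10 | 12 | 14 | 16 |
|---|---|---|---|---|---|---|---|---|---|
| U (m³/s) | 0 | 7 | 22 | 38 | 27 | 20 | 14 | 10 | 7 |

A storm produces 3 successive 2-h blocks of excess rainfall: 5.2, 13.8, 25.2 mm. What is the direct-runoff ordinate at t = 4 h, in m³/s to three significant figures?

By discrete convolution, Q_j = Σ (P_i / 10 mm) · U_{j−i}.
At t = 4 h (j=2): Q = (5.2/10)·22 + (13.8/10)·7 + (25.2/10)·0 = 21.1 m³/s.

Q ≈ 21.1 m³/s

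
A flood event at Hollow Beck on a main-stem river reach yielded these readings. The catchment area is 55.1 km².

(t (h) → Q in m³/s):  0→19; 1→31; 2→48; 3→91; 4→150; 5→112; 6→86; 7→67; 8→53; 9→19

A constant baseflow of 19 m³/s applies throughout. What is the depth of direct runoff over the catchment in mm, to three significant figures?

d ≈ 31.8 mm

Direct runoff: 0.0, 12.0, 29.0, 72.0, 131.0, 93.0, 67.0, 48.0, 34.0, 0.0 m³/s; ΣQ_DR = 486.0 m³/s.
V = ΣQ_DR · Δt = 486.0 × 3600 s = 1.750 × 10^6 m³.
Over A = 55.1 km², depth = V / A = 31.8 mm.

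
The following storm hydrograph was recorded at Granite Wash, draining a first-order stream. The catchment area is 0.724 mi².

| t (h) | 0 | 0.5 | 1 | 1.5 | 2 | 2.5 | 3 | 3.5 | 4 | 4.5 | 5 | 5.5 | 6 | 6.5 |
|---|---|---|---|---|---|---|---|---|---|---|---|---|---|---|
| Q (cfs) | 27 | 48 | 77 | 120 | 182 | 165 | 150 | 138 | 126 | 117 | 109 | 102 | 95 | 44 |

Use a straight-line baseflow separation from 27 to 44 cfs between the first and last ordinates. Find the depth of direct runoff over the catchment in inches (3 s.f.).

d ≈ 1.07 in

Direct runoff: 0.00, 19.69, 47.38, 89.08, 149.77, 131.46, 115.15, 101.85, 88.54, 78.23, 68.92, 60.62, 52.31, 0.00 cfs; ΣQ_DR = 1003 cfs.
V = ΣQ_DR · Δt = 1003 × 1800 s = 1.805 × 10^6 ft³.
Over A = 0.724 mi², depth = V / A = 1.07 in.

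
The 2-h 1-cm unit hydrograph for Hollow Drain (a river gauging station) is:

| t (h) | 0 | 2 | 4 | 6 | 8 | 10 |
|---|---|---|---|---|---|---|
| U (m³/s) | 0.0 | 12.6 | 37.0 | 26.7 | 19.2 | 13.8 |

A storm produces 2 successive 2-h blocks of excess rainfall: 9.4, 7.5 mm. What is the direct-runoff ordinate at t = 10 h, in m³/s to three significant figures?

Q ≈ 27.4 m³/s

By discrete convolution, Q_j = Σ (P_i / 10 mm) · U_{j−i}.
At t = 10 h (j=5): Q = (9.4/10)·13.8 + (7.5/10)·19.2 = 27.4 m³/s.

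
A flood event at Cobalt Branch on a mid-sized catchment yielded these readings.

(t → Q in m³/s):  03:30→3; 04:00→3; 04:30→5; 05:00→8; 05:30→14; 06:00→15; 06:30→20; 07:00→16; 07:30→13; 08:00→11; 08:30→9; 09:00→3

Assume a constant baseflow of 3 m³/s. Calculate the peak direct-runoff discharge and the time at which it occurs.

Q_p = 17.0 m³/s at t = 06:30

Subtracting baseflow gives direct-runoff ordinates: 0.0, 0.0, 2.0, 5.0, 11.0, 12.0, 17.0, 13.0, 10.0, 8.0, 6.0, 0.0 m³/s.
The maximum is 17.0 m³/s, occurring at the reading for t = 06:30.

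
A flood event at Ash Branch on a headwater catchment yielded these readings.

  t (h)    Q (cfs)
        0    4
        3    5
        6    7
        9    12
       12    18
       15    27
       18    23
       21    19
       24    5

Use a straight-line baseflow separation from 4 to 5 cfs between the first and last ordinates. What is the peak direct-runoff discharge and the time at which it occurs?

Subtracting baseflow gives direct-runoff ordinates: 0.00, 0.88, 2.75, 7.62, 13.50, 22.38, 18.25, 14.12, 0.00 cfs.
The maximum is 22.38 cfs, occurring at the reading for t = 15 h.

Q_p = 22.38 cfs at t = 15 h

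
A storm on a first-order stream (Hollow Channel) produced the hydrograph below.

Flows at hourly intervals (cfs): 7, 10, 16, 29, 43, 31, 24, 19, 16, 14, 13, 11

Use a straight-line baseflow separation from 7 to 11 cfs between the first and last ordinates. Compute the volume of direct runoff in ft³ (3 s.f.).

Direct-runoff ordinates (Q − Q_b): 0.00, 2.64, 8.27, 20.91, 34.55, 22.18, 14.82, 9.45, 6.09, 3.73, 2.36, 0.00 cfs.
ΣQ_DR = 125.0 cfs.
With Δt = 1 h = 3600 s, V = ΣQ_DR · Δt = 125.0 × 3600 = 4.50 × 10^5 ft³.

V ≈ 4.50 × 10^5 ft³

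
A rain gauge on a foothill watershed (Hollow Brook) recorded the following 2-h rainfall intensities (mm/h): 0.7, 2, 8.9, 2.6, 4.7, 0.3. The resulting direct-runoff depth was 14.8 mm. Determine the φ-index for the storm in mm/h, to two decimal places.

Only the 2 blocks with intensity above φ contribute runoff: 8.9, 4.7 mm/h.
Σ(I−φ)·Δt = d  ⇒  (8.9+4.7 − 2φ)·2 = 14.8
φ = (13.60 − 14.8/2) / 2 = 3.10 mm/h.

φ ≈ 3.10 mm/h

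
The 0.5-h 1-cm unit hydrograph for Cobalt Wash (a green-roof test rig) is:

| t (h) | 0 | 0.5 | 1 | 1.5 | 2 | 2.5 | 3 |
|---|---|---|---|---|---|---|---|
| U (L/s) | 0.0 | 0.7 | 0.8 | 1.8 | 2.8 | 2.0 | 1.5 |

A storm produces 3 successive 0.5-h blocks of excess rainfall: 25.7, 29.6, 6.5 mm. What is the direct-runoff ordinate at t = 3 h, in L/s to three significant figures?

Q ≈ 11.6 L/s

By discrete convolution, Q_j = Σ (P_i / 10 mm) · U_{j−i}.
At t = 3 h (j=6): Q = (25.7/10)·1.5 + (29.6/10)·2.0 + (6.5/10)·2.8 = 11.6 L/s.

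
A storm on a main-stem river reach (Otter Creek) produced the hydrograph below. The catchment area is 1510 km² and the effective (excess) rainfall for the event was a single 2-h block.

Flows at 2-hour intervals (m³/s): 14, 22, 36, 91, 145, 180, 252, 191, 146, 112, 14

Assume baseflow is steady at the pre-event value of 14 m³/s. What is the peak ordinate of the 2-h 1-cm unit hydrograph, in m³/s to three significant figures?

Direct runoff: 0.0, 8.0, 22.0, 77.0, 131.0, 166.0, 238.0, 177.0, 132.0, 98.0, 0.0 m³/s; ΣQ_DR = 1049 m³/s, peak = 238.0 m³/s.
Runoff depth d = ΣQ_DR·Δt / A = 1049 × 7200 / (1510 km²) = 5.002 mm.
The 1-cm UH is the DRH scaled by (10 mm)/d, so U_p = 238.0 × 10/5.002 = 476 m³/s.

U_p ≈ 476 m³/s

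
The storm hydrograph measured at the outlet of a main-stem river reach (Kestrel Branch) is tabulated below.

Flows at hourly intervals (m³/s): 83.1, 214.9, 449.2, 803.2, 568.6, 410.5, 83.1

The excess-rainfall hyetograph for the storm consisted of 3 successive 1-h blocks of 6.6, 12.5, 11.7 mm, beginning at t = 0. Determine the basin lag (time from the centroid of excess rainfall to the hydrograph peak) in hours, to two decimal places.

Centroid of excess rainfall: t_c = Σ P_i·t̄_i / ΣP_i = 1.6656 h (block centres at 0.5, 1.5, 2.5 h).
Hydrograph peak occurs at t = 3 h, so basin lag t_L = 3 − 1.6656 = 1.33 h.

t_L ≈ 1.33 h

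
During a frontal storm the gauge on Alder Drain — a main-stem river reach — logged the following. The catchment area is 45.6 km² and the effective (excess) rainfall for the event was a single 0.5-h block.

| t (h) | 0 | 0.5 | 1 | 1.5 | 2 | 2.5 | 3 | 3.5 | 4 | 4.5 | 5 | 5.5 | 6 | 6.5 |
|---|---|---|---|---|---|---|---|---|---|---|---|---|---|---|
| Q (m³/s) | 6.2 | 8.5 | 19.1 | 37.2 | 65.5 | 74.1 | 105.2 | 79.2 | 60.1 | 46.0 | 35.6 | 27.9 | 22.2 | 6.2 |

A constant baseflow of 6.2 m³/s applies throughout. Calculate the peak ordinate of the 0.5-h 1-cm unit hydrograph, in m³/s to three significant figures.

U_p ≈ 49.5 m³/s

Direct runoff: 0.0, 2.3, 12.9, 31.0, 59.3, 67.9, 99.0, 73.0, 53.9, 39.8, 29.4, 21.7, 16.0, 0.0 m³/s; ΣQ_DR = 506.2 m³/s, peak = 99.0 m³/s.
Runoff depth d = ΣQ_DR·Δt / A = 506.2 × 1800 / (45.6 km²) = 19.98 mm.
The 1-cm UH is the DRH scaled by (10 mm)/d, so U_p = 99.0 × 10/19.98 = 49.5 m³/s.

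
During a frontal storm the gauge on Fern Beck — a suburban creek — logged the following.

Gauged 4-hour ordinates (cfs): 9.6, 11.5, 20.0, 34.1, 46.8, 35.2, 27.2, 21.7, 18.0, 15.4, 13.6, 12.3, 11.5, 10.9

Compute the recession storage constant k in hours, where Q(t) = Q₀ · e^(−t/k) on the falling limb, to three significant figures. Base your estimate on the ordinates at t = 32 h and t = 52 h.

On the falling limb, Q drops from 18.0 to 10.9 cfs between t = 32 h and t = 52 h (Δt = 20 h).
k = −Δt / ln(Q₂/Q₁) = −20 / ln(10.9/18.0) = 39.9 h.

k ≈ 39.9 h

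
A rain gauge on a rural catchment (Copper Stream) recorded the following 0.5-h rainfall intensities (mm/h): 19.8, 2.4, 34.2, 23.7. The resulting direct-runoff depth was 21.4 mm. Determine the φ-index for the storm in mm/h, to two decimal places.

φ ≈ 11.63 mm/h

Only the 3 blocks with intensity above φ contribute runoff: 19.8, 34.2, 23.7 mm/h.
Σ(I−φ)·Δt = d  ⇒  (19.8+34.2+23.7 − 3φ)·0.5 = 21.4
φ = (77.70 − 21.4/0.5) / 3 = 11.63 mm/h.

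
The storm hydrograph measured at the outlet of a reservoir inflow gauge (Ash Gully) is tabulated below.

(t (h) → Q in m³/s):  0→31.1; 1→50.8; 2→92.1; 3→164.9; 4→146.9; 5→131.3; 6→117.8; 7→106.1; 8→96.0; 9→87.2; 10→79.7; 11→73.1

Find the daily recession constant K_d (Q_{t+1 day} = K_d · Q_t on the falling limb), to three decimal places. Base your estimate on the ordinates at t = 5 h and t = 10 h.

K_d ≈ 0.091

Between t = 5 h and t = 10 h the flow falls from 131.3 to 79.7 m³/s over 5×1 h = 5 h.
Per-interval ratio K = (79.7/131.3)^(1/5) = 0.9050; K_d = K^(24/1) = 0.091.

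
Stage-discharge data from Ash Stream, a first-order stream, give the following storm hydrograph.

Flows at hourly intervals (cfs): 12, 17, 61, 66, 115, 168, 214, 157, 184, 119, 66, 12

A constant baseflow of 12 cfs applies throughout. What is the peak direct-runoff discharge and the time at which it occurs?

Q_p = 202.0 cfs at t = 6 h

Subtracting baseflow gives direct-runoff ordinates: 0.0, 5.0, 49.0, 54.0, 103.0, 156.0, 202.0, 145.0, 172.0, 107.0, 54.0, 0.0 cfs.
The maximum is 202.0 cfs, occurring at the reading for t = 6 h.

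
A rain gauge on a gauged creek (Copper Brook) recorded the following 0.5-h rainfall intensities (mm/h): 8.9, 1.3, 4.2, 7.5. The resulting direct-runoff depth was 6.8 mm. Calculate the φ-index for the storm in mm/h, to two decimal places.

Only the 3 blocks with intensity above φ contribute runoff: 8.9, 4.2, 7.5 mm/h.
Σ(I−φ)·Δt = d  ⇒  (8.9+4.2+7.5 − 3φ)·0.5 = 6.8
φ = (20.60 − 6.8/0.5) / 3 = 2.33 mm/h.

φ ≈ 2.33 mm/h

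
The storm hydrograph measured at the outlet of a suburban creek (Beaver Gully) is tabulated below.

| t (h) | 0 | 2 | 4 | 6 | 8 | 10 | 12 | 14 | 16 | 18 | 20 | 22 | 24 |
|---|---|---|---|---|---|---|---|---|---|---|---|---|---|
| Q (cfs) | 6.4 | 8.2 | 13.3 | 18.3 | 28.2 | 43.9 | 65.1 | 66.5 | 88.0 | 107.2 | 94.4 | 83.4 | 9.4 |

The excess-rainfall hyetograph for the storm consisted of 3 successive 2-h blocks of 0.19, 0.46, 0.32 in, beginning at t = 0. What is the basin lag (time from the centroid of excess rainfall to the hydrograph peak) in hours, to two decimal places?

Centroid of excess rainfall: t_c = Σ P_i·t̄_i / ΣP_i = 3.2680 h (block centres at 1, 3, 5 h).
Hydrograph peak occurs at t = 18 h, so basin lag t_L = 18 − 3.2680 = 14.73 h.

t_L ≈ 14.73 h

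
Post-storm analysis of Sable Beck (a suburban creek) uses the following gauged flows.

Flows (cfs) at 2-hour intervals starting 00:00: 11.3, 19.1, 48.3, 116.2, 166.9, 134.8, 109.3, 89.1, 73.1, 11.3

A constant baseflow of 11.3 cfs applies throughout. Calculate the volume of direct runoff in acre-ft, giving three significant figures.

Direct-runoff ordinates (Q − Q_b): 0.0, 7.8, 37.0, 104.9, 155.6, 123.5, 98.0, 77.8, 61.8, 0.0 cfs.
ΣQ_DR = 666.4 cfs.
With Δt = 2 h = 7200 s, V = ΣQ_DR · Δt = 666.4 × 7200 = 4.80 × 10^6 ft³ = 110 acre-ft.

V ≈ 110 acre-ft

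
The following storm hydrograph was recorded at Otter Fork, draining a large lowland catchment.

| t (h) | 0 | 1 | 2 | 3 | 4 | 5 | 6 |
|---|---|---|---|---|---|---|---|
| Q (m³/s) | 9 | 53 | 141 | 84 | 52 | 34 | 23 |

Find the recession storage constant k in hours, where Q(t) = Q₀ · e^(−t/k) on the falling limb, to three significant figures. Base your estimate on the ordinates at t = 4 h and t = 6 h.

On the falling limb, Q drops from 52 to 23 m³/s between t = 4 h and t = 6 h (Δt = 2 h).
k = −Δt / ln(Q₂/Q₁) = −2 / ln(23/52) = 2.45 h.

k ≈ 2.45 h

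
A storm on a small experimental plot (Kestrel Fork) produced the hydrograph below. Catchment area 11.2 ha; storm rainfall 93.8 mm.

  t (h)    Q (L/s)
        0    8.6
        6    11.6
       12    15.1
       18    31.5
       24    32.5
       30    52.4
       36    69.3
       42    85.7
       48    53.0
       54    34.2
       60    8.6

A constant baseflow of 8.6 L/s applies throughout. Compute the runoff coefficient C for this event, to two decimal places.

ΣQ_DR = 307.9 L/s; V = ΣQ_DR·Δt = 6.651 × 10^6 L.
Runoff depth d = V / A = 59.38 mm.
C = d / P = 59.38 / 93.8 = 0.63.

C ≈ 0.63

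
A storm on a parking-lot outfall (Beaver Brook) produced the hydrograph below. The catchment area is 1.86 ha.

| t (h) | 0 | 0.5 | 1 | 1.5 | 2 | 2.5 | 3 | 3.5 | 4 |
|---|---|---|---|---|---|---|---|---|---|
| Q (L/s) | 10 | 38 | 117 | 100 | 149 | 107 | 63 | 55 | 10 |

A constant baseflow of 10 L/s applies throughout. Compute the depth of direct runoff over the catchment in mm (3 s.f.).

Direct runoff: 0.0, 28.0, 107.0, 90.0, 139.0, 97.0, 53.0, 45.0, 0.0 L/s; ΣQ_DR = 559.0 L/s.
V = ΣQ_DR · Δt = 559.0 × 1800 s = 1.006 × 10^6 L.
Over A = 1.86 ha, depth = V / A = 54.1 mm.

d ≈ 54.1 mm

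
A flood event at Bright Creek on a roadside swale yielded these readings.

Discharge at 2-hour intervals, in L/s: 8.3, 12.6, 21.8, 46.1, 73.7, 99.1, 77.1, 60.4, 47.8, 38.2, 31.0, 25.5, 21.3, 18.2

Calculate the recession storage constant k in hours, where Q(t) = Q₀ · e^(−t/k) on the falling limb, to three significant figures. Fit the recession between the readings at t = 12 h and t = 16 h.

On the falling limb, Q drops from 77.1 to 47.8 L/s between t = 12 h and t = 16 h (Δt = 4 h).
k = −Δt / ln(Q₂/Q₁) = −4 / ln(47.8/77.1) = 8.37 h.

k ≈ 8.37 h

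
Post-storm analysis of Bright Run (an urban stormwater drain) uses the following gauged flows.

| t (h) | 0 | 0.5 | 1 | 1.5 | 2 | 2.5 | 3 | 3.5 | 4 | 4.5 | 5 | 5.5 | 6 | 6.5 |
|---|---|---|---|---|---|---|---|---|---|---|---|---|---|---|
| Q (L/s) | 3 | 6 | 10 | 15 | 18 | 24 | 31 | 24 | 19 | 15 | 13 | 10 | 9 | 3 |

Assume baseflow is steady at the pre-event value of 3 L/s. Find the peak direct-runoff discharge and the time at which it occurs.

Q_p = 28.0 L/s at t = 3 h

Subtracting baseflow gives direct-runoff ordinates: 0.0, 3.0, 7.0, 12.0, 15.0, 21.0, 28.0, 21.0, 16.0, 12.0, 10.0, 7.0, 6.0, 0.0 L/s.
The maximum is 28.0 L/s, occurring at the reading for t = 3 h.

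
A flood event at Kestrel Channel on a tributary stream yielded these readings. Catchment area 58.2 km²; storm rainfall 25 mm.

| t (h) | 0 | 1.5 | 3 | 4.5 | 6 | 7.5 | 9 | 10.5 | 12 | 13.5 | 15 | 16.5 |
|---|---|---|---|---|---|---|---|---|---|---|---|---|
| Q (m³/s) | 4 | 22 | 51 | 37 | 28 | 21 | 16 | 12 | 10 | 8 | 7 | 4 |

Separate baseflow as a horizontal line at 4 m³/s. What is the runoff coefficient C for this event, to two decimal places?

ΣQ_DR = 172.0 m³/s; V = ΣQ_DR·Δt = 9.288 × 10^5 m³.
Runoff depth d = V / A = 15.96 mm.
C = d / P = 15.96 / 25 = 0.64.

C ≈ 0.64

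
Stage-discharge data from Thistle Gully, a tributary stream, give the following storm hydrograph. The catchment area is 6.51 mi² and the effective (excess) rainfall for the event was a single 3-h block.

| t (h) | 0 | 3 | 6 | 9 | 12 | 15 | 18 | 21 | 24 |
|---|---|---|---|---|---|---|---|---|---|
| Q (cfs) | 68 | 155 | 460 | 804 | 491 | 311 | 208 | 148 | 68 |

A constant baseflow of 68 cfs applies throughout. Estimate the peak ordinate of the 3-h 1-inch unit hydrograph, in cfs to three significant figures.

U_p ≈ 491 cfs

Direct runoff: 0.0, 87.0, 392.0, 736.0, 423.0, 243.0, 140.0, 80.0, 0.0 cfs; ΣQ_DR = 2101 cfs, peak = 736.0 cfs.
Runoff depth d = ΣQ_DR·Δt / A = 2101 × 10800 / (6.51 mi²) = 1.500 in.
The 1-inch UH is the DRH scaled by (1 in)/d, so U_p = 736.0 × 1/1.500 = 491 cfs.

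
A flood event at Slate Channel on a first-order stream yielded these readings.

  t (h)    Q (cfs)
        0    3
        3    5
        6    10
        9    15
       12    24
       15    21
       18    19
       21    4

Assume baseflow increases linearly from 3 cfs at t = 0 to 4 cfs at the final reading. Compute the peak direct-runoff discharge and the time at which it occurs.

Q_p = 20.43 cfs at t = 12 h

Subtracting baseflow gives direct-runoff ordinates: 0.00, 1.86, 6.71, 11.57, 20.43, 17.29, 15.14, 0.00 cfs.
The maximum is 20.43 cfs, occurring at the reading for t = 12 h.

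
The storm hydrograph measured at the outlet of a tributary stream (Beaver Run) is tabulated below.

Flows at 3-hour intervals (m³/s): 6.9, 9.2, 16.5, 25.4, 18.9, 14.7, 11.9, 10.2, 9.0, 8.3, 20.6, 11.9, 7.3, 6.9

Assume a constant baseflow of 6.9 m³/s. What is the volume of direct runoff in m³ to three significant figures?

Direct-runoff ordinates (Q − Q_b): 0.0, 2.3, 9.6, 18.5, 12.0, 7.8, 5.0, 3.3, 2.1, 1.4, 13.7, 5.0, 0.4, 0.0 m³/s.
ΣQ_DR = 81.10 m³/s.
With Δt = 3 h = 10800 s, V = ΣQ_DR · Δt = 81.10 × 10800 = 8.76 × 10^5 m³.

V ≈ 8.76 × 10^5 m³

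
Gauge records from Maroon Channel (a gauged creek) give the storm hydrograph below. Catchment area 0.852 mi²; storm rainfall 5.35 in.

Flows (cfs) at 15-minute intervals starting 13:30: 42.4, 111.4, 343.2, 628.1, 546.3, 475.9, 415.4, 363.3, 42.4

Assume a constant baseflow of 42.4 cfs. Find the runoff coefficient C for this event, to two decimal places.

C ≈ 0.22

ΣQ_DR = 2587 cfs; V = ΣQ_DR·Δt = 2.328 × 10^6 ft³.
Runoff depth d = V / A = 1.176 in.
C = d / P = 1.176 / 5.35 = 0.22.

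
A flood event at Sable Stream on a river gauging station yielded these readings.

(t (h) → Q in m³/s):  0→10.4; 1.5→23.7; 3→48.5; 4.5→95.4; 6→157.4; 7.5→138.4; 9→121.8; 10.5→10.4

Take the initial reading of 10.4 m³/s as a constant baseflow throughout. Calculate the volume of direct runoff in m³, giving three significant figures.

Direct-runoff ordinates (Q − Q_b): 0.0, 13.3, 38.1, 85.0, 147.0, 128.0, 111.4, 0.0 m³/s.
ΣQ_DR = 522.8 m³/s.
With Δt = 1.5 h = 5400 s, V = ΣQ_DR · Δt = 522.8 × 5400 = 2.82 × 10^6 m³.

V ≈ 2.82 × 10^6 m³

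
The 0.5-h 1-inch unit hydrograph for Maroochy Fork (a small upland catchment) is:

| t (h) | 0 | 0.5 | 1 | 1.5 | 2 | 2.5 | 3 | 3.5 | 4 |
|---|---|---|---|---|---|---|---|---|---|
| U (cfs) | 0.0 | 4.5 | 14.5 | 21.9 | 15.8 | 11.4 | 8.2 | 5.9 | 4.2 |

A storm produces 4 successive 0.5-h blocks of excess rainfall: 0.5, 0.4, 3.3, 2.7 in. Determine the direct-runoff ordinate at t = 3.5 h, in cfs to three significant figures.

Q ≈ 86.5 cfs

By discrete convolution, Q_j = Σ (P_i / 1 in) · U_{j−i}.
At t = 3.5 h (j=7): Q = (0.5/1)·5.9 + (0.4/1)·8.2 + (3.3/1)·11.4 + (2.7/1)·15.8 = 86.5 cfs.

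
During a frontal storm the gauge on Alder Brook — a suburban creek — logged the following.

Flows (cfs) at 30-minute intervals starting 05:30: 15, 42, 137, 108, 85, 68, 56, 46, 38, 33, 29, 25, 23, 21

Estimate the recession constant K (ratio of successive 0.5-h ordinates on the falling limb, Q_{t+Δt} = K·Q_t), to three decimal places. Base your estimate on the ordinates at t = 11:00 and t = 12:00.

K ≈ 0.917

Using the recession-limb readings at t = 11:00 and t = 12:00: Q falls from 25 to 21 cfs over 2 intervals.
K = (Q₂/Q₁)^(1/2) = (21/25)^(1/2) = 0.917.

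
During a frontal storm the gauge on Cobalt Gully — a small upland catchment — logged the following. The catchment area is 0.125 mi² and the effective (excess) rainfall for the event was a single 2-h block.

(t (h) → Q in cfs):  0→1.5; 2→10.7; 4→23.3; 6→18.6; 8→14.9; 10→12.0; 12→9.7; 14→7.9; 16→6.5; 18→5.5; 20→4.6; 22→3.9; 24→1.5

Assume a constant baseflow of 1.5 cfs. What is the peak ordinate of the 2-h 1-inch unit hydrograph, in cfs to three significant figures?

U_p ≈ 8.70 cfs

Direct runoff: 0.0, 9.2, 21.8, 17.1, 13.4, 10.5, 8.2, 6.4, 5.0, 4.0, 3.1, 2.4, 0.0 cfs; ΣQ_DR = 101.1 cfs, peak = 21.8 cfs.
Runoff depth d = ΣQ_DR·Δt / A = 101.1 × 7200 / (0.125 mi²) = 2.507 in.
The 1-inch UH is the DRH scaled by (1 in)/d, so U_p = 21.8 × 1/2.507 = 8.70 cfs.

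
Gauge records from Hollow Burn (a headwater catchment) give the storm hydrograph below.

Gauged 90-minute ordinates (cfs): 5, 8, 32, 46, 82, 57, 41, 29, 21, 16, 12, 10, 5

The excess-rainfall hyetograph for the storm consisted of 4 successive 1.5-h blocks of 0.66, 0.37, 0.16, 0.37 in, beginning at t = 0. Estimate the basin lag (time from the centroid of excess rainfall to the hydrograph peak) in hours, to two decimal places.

Centroid of excess rainfall: t_c = Σ P_i·t̄_i / ΣP_i = 2.4808 h (block centres at 0.75, 2.25, 3.75, 5.25 h).
Hydrograph peak occurs at t = 6 h, so basin lag t_L = 6 − 2.4808 = 3.52 h.

t_L ≈ 3.52 h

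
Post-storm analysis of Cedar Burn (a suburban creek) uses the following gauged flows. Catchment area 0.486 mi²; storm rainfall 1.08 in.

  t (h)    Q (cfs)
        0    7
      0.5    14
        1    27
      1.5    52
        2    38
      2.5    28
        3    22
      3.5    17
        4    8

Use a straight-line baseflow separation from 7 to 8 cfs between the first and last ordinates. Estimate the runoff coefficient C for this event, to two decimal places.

C ≈ 0.21

ΣQ_DR = 145.5 cfs; V = ΣQ_DR·Δt = 2.619 × 10^5 ft³.
Runoff depth d = V / A = 0.2320 in.
C = d / P = 0.2320 / 1.08 = 0.21.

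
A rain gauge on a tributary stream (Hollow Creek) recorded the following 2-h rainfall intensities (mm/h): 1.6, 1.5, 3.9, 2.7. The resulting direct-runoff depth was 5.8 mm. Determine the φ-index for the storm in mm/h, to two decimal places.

φ ≈ 1.85 mm/h

Only the 2 blocks with intensity above φ contribute runoff: 3.9, 2.7 mm/h.
Σ(I−φ)·Δt = d  ⇒  (3.9+2.7 − 2φ)·2 = 5.8
φ = (6.600 − 5.8/2) / 2 = 1.85 mm/h.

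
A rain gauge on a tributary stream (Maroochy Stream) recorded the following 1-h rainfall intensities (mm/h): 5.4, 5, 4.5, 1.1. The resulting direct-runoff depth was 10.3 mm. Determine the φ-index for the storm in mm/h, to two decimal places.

Only the 3 blocks with intensity above φ contribute runoff: 5.4, 5, 4.5 mm/h.
Σ(I−φ)·Δt = d  ⇒  (5.4+5+4.5 − 3φ)·1 = 10.3
φ = (14.90 − 10.3/1) / 3 = 1.53 mm/h.

φ ≈ 1.53 mm/h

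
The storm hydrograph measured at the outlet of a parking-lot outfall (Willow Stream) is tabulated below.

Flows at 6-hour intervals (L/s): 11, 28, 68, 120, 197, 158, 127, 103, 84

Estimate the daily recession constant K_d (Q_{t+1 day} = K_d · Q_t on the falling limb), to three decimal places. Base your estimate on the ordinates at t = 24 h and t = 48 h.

Between t = 24 h and t = 48 h the flow falls from 197 to 84 L/s over 4×6 h = 24 h.
Per-interval ratio K = (84/197)^(1/4) = 0.8081; K_d = K^(24/6) = 0.426.

K_d ≈ 0.426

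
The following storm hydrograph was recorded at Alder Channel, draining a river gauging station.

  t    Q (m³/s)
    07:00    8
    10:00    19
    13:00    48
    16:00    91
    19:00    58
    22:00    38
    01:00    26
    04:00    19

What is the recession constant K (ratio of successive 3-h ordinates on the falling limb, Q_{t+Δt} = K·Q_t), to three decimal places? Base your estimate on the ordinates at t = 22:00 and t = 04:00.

K ≈ 0.707

Using the recession-limb readings at t = 22:00 and t = 04:00: Q falls from 38 to 19 m³/s over 2 intervals.
K = (Q₂/Q₁)^(1/2) = (19/38)^(1/2) = 0.707.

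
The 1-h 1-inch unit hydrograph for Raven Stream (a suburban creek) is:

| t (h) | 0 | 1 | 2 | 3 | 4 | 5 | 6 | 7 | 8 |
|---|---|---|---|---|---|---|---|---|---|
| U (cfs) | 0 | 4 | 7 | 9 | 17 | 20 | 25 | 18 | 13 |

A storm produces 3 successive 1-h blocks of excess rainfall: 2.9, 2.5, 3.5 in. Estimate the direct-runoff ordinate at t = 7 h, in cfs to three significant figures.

Q ≈ 185 cfs

By discrete convolution, Q_j = Σ (P_i / 1 in) · U_{j−i}.
At t = 7 h (j=7): Q = (2.9/1)·18 + (2.5/1)·25 + (3.5/1)·20 = 185 cfs.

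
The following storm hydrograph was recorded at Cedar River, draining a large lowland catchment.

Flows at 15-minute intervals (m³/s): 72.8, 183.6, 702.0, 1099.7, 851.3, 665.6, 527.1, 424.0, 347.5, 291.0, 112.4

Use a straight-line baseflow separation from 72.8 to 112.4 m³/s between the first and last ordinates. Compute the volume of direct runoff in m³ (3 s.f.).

Direct-runoff ordinates (Q − Q_b): 0.00, 106.84, 621.28, 1015.02, 762.66, 573.00, 430.54, 323.48, 243.02, 182.56, 0.00 m³/s.
ΣQ_DR = 4258 m³/s.
With Δt = 0.25 h = 900 s, V = ΣQ_DR · Δt = 4258 × 900 = 3.83 × 10^6 m³.

V ≈ 3.83 × 10^6 m³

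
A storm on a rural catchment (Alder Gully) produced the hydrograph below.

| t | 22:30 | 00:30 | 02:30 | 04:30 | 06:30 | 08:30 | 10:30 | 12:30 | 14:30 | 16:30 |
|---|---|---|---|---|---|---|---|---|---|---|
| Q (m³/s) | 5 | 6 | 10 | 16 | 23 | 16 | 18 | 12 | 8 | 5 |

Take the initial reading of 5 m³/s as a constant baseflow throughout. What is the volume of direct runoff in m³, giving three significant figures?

Direct-runoff ordinates (Q − Q_b): 0.0, 1.0, 5.0, 11.0, 18.0, 11.0, 13.0, 7.0, 3.0, 0.0 m³/s.
ΣQ_DR = 69.00 m³/s.
With Δt = 2 h = 7200 s, V = ΣQ_DR · Δt = 69.00 × 7200 = 4.97 × 10^5 m³.

V ≈ 4.97 × 10^5 m³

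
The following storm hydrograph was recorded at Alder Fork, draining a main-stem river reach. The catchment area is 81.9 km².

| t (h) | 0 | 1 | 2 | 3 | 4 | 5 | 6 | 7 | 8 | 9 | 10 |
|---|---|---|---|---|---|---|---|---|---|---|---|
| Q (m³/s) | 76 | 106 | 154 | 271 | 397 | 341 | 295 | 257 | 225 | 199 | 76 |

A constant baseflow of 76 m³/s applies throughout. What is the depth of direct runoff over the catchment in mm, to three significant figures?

d ≈ 68.6 mm

Direct runoff: 0.0, 30.0, 78.0, 195.0, 321.0, 265.0, 219.0, 181.0, 149.0, 123.0, 0.0 m³/s; ΣQ_DR = 1561 m³/s.
V = ΣQ_DR · Δt = 1561 × 3600 s = 5.620 × 10^6 m³.
Over A = 81.9 km², depth = V / A = 68.6 mm.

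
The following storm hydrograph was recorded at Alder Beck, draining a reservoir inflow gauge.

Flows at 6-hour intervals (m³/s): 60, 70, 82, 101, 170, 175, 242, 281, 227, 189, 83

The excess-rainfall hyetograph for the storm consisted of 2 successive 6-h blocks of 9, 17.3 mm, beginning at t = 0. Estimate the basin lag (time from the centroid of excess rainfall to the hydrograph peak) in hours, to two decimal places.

Centroid of excess rainfall: t_c = Σ P_i·t̄_i / ΣP_i = 6.9468 h (block centres at 3, 9 h).
Hydrograph peak occurs at t = 42 h, so basin lag t_L = 42 − 6.9468 = 35.05 h.

t_L ≈ 35.05 h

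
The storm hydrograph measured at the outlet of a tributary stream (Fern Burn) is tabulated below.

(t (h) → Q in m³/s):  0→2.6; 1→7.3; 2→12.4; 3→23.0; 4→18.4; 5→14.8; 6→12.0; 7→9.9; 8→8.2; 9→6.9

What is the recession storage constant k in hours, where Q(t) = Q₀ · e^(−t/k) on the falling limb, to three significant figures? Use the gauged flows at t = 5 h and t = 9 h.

On the falling limb, Q drops from 14.8 to 6.9 m³/s between t = 5 h and t = 9 h (Δt = 4 h).
k = −Δt / ln(Q₂/Q₁) = −4 / ln(6.9/14.8) = 5.24 h.

k ≈ 5.24 h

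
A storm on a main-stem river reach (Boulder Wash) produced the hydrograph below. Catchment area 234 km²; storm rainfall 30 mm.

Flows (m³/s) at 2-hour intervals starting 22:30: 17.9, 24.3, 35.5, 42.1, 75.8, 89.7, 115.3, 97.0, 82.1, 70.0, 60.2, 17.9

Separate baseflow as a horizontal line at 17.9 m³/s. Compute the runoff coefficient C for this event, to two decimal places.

C ≈ 0.53

ΣQ_DR = 513.0 m³/s; V = ΣQ_DR·Δt = 3.694 × 10^6 m³.
Runoff depth d = V / A = 15.78 mm.
C = d / P = 15.78 / 30 = 0.53.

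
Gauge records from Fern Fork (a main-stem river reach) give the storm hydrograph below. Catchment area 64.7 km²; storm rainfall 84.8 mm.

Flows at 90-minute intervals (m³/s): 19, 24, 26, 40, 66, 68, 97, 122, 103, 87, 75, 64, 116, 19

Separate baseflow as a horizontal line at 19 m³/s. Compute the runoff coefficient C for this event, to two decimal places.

ΣQ_DR = 660.0 m³/s; V = ΣQ_DR·Δt = 3.564 × 10^6 m³.
Runoff depth d = V / A = 55.09 mm.
C = d / P = 55.09 / 84.8 = 0.65.

C ≈ 0.65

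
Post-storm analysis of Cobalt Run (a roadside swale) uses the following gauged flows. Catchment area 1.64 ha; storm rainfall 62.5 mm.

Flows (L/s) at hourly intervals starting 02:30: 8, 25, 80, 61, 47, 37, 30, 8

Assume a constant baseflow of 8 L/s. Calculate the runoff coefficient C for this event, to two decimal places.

C ≈ 0.81

ΣQ_DR = 232.0 L/s; V = ΣQ_DR·Δt = 8.352 × 10^5 L.
Runoff depth d = V / A = 50.93 mm.
C = d / P = 50.93 / 62.5 = 0.81.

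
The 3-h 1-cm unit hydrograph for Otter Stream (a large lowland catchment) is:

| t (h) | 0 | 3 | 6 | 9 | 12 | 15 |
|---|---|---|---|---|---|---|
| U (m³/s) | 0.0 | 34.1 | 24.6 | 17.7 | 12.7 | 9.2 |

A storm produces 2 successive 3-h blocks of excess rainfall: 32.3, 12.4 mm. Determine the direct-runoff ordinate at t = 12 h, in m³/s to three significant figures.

By discrete convolution, Q_j = Σ (P_i / 10 mm) · U_{j−i}.
At t = 12 h (j=4): Q = (32.3/10)·12.7 + (12.4/10)·17.7 = 63.0 m³/s.

Q ≈ 63.0 m³/s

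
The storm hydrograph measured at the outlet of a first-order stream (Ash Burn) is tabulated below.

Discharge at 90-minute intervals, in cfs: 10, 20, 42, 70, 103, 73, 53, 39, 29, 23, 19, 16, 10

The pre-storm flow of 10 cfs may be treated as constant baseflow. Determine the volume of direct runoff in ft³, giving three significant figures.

Direct-runoff ordinates (Q − Q_b): 0.0, 10.0, 32.0, 60.0, 93.0, 63.0, 43.0, 29.0, 19.0, 13.0, 9.0, 6.0, 0.0 cfs.
ΣQ_DR = 377.0 cfs.
With Δt = 1.5 h = 5400 s, V = ΣQ_DR · Δt = 377.0 × 5400 = 2.04 × 10^6 ft³.

V ≈ 2.04 × 10^6 ft³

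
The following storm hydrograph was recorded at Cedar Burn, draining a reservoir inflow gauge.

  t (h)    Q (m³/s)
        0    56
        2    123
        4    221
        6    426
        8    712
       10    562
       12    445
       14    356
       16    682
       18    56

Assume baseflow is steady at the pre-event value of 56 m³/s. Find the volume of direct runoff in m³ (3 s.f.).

V ≈ 2.22 × 10^7 m³

Direct-runoff ordinates (Q − Q_b): 0.0, 67.0, 165.0, 370.0, 656.0, 506.0, 389.0, 300.0, 626.0, 0.0 m³/s.
ΣQ_DR = 3079 m³/s.
With Δt = 2 h = 7200 s, V = ΣQ_DR · Δt = 3079 × 7200 = 2.22 × 10^7 m³.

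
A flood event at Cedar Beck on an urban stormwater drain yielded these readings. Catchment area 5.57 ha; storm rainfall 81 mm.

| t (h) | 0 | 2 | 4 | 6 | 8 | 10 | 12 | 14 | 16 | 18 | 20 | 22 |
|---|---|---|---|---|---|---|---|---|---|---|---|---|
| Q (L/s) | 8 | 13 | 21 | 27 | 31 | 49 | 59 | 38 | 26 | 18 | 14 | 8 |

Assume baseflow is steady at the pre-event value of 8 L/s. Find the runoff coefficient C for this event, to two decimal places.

C ≈ 0.34

ΣQ_DR = 216.0 L/s; V = ΣQ_DR·Δt = 1.555 × 10^6 L.
Runoff depth d = V / A = 27.92 mm.
C = d / P = 27.92 / 81 = 0.34.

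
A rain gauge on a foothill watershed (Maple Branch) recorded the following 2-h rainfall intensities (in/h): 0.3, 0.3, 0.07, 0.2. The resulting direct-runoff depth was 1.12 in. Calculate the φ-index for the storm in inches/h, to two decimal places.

Only the 3 blocks with intensity above φ contribute runoff: 0.3, 0.3, 0.2 in/h.
Σ(I−φ)·Δt = d  ⇒  (0.3+0.3+0.2 − 3φ)·2 = 1.12
φ = (0.8000 − 1.12/2) / 3 = 0.08 in/h.

φ ≈ 0.08 in/h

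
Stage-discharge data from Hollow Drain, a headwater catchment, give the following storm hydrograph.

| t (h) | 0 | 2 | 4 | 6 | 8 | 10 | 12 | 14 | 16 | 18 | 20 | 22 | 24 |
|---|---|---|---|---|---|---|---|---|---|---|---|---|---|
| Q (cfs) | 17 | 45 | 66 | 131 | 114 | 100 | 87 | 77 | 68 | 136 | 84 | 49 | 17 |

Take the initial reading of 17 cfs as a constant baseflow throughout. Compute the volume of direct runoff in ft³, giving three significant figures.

V ≈ 5.54 × 10^6 ft³

Direct-runoff ordinates (Q − Q_b): 0.0, 28.0, 49.0, 114.0, 97.0, 83.0, 70.0, 60.0, 51.0, 119.0, 67.0, 32.0, 0.0 cfs.
ΣQ_DR = 770.0 cfs.
With Δt = 2 h = 7200 s, V = ΣQ_DR · Δt = 770.0 × 7200 = 5.54 × 10^6 ft³.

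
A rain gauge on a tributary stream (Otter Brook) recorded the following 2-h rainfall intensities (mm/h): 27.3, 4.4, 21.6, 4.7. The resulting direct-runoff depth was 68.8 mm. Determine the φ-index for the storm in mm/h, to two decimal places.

Only the 2 blocks with intensity above φ contribute runoff: 27.3, 21.6 mm/h.
Σ(I−φ)·Δt = d  ⇒  (27.3+21.6 − 2φ)·2 = 68.8
φ = (48.90 − 68.8/2) / 2 = 7.25 mm/h.

φ ≈ 7.25 mm/h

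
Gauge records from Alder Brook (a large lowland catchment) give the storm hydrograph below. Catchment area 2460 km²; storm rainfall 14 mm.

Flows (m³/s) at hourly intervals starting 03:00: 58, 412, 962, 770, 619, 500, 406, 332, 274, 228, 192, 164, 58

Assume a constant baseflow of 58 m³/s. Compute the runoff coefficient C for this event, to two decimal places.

ΣQ_DR = 4221 m³/s; V = ΣQ_DR·Δt = 1.520 × 10^7 m³.
Runoff depth d = V / A = 6.177 mm.
C = d / P = 6.177 / 14 = 0.44.

C ≈ 0.44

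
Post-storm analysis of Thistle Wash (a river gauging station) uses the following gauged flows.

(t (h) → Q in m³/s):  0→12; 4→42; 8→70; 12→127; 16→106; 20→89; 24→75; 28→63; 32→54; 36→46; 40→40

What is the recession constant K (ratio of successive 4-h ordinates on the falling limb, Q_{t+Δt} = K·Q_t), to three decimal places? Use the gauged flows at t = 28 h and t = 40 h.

K ≈ 0.859

Using the recession-limb readings at t = 28 h and t = 40 h: Q falls from 63 to 40 m³/s over 3 intervals.
K = (Q₂/Q₁)^(1/3) = (40/63)^(1/3) = 0.859.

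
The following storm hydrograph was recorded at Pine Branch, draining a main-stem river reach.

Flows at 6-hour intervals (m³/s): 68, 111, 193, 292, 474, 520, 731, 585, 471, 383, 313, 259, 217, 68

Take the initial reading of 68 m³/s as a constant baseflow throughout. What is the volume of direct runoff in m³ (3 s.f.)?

V ≈ 8.06 × 10^7 m³

Direct-runoff ordinates (Q − Q_b): 0.0, 43.0, 125.0, 224.0, 406.0, 452.0, 663.0, 517.0, 403.0, 315.0, 245.0, 191.0, 149.0, 0.0 m³/s.
ΣQ_DR = 3733 m³/s.
With Δt = 6 h = 21600 s, V = ΣQ_DR · Δt = 3733 × 21600 = 8.06 × 10^7 m³.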